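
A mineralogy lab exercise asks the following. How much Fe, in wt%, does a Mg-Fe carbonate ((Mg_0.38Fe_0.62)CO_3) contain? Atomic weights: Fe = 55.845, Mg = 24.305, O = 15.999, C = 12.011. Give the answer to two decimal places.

33.33 wt%

Formula mass = 0.38*24.305 + 0.62*55.845 + 1*12.011 + 3*15.999 = 103.868 g/mol, of which 34.624 g is Fe.
So Fe makes up 34.624/103.868 = 0.3333 of the mass, i.e. 33.33%.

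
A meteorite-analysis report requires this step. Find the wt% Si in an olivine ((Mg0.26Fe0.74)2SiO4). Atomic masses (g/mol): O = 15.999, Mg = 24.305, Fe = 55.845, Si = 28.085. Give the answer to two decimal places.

14.99 wt%

M((Mg0.26Fe0.74)2SiO4) = 187.370 g/mol.
Si contributes 1 × 28.085 = 28.085 g per mole.
28.085/187.370 = 0.1499 → 14.99%.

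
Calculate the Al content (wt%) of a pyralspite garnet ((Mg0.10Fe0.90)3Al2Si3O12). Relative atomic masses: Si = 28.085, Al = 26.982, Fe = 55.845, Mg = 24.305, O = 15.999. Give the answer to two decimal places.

M((Mg0.10Fe0.90)3Al2Si3O12) = 488.280 g/mol.
Al contributes 2 × 26.982 = 53.964 g per mole.
53.964/488.280 = 0.1105 → 11.05%.

11.05 wt%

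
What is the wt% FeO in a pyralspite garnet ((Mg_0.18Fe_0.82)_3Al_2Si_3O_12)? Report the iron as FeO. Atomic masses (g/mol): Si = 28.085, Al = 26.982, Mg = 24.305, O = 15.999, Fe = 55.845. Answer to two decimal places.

36.77 wt%

M((Mg_0.18Fe_0.82)_3Al_2Si_3O_12) = 480.710 g/mol; M(FeO) = 71.844 g/mol.
Moles FeO per formula unit = 2.46 Fe ÷ 1 = 2.4600.
FeO fraction = (2.4600 × 71.844) / 480.710 = 176.736/480.710 = 0.3677.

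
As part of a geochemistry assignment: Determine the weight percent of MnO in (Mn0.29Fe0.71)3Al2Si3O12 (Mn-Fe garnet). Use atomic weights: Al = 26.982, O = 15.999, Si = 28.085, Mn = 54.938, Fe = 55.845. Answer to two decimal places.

M((Mn0.29Fe0.71)3Al2Si3O12) = 496.953 g/mol; M(MnO) = 70.937 g/mol.
Moles MnO per formula unit = 0.87 Mn ÷ 1 = 0.8700.
MnO fraction = (0.8700 × 70.937) / 496.953 = 61.715/496.953 = 0.1242.

12.42 wt%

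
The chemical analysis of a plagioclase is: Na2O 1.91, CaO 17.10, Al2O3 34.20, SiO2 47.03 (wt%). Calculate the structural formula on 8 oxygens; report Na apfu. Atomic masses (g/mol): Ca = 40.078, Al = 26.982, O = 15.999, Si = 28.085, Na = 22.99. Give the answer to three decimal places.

Na2O (M=61.979): mol = 0.03082; Na = 0.06164, O = 0.03082.
CaO (M=56.077): mol = 0.30494; Ca = 0.30494, O = 0.30494.
Al2O3 (M=101.961): mol = 0.33542; Al = 0.67084, O = 1.00626.
SiO2 (M=60.083): mol = 0.78275; Si = 0.78275, O = 1.56550.
ΣO = 2.90752; factor = 8/ΣO = 2.75149.
Na apfu = 0.06164 × 2.75149 = 0.170.

0.170 Na apfu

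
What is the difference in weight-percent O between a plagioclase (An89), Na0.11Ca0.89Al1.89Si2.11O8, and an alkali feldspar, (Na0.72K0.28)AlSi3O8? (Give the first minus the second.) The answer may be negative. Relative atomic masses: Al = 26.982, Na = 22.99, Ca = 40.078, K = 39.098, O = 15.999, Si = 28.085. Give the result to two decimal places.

First mineral: 127.992 g O in 276.446 g formula = 46.30 wt% O.
Second mineral: 127.992 g O in 266.729 g formula = 47.99 wt% O.
46.30% − 47.99% gives a difference of -1.69 percentage points.

-1.69 percentage points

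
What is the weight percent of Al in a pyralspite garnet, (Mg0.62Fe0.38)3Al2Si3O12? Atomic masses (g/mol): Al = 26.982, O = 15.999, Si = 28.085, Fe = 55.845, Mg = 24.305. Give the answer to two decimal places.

Molar mass of (Mg0.62Fe0.38)3Al2Si3O12: 1.86×24.305 + 1.14×55.845 + 2×26.982 + 3×28.085 + 12×15.999 = 439.078 g/mol.
Mass of Al per formula unit: 2 × 26.982 = 53.964 g.
Weight fraction Al = 53.964 / 439.078 = 0.1229.

12.29 wt%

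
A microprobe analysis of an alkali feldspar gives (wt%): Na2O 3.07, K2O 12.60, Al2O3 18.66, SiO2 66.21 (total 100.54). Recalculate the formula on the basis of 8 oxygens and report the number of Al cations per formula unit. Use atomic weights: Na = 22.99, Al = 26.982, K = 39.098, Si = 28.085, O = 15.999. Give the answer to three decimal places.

0.997 Al apfu

3.07 wt% Na2O ÷ 61.979 g/mol = 0.04953 mol, giving 0.09906 Na and 0.04953 O.
12.60 wt% K2O ÷ 94.195 g/mol = 0.13377 mol, giving 0.26754 K and 0.13377 O.
18.66 wt% Al2O3 ÷ 101.961 g/mol = 0.18301 mol, giving 0.36602 Al and 0.54903 O.
66.21 wt% SiO2 ÷ 60.083 g/mol = 1.10198 mol, giving 1.10198 Si and 2.20396 O.
Oxygen sums to 2.93629; scaling by 8/2.93629 = 2.72453 puts the formula on 8 O.
Al: 0.36602 × 2.72453 = 0.997 atoms per formula unit.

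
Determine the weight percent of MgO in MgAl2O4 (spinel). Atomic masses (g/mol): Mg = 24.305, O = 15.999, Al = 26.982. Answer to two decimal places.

M(MgAl2O4) = 142.265 g/mol; M(MgO) = 40.304 g/mol.
Moles MgO per formula unit = 1 Mg ÷ 1 = 1.0000.
MgO fraction = (1.0000 × 40.304) / 142.265 = 40.304/142.265 = 0.2833.

28.33 wt%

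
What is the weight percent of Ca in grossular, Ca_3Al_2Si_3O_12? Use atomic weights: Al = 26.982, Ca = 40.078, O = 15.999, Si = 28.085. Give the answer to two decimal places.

26.69 wt%

Molar mass of Ca_3Al_2Si_3O_12: 3·40.078 + 2·26.982 + 3·28.085 + 12·15.999 = 450.441 g/mol.
Mass of Ca per formula unit: 3 × 40.078 = 120.234 g.
Weight fraction Ca = 120.234 / 450.441 = 0.2669.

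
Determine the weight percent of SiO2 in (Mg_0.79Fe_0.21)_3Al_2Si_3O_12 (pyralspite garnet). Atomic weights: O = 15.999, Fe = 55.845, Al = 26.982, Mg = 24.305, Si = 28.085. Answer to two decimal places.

M((Mg_0.79Fe_0.21)_3Al_2Si_3O_12) = 422.992 g/mol; M(SiO2) = 60.083 g/mol.
Moles SiO2 per formula unit = 3 Si ÷ 1 = 3.0000.
SiO2 fraction = (3.0000 × 60.083) / 422.992 = 180.249/422.992 = 0.4261.

42.61 wt%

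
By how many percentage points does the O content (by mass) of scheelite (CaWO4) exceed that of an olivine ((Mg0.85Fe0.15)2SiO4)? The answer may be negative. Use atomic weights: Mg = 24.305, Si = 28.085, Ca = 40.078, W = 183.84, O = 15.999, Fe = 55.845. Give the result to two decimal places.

First mineral: 63.996 g O in 287.914 g formula = 22.23 wt% O.
Second mineral: 63.996 g O in 150.153 g formula = 42.62 wt% O.
22.23% − 42.62% gives a difference of -20.39 percentage points.

-20.39 percentage points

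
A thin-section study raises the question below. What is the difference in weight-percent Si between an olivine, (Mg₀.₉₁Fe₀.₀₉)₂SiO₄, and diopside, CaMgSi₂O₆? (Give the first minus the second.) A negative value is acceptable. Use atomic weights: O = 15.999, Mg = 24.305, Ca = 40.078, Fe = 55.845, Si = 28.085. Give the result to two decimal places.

M((Mg₀.₉₁Fe₀.₀₉)₂SiO₄) = 146.368 g/mol, so wt% Si = 28.085/146.368 × 100 = 19.19%.
M(CaMgSi₂O₆) = 216.547 g/mol, so wt% Si = 56.170/216.547 × 100 = 25.94%.
19.19 − 25.94 = -6.75 pp.

-6.75 percentage points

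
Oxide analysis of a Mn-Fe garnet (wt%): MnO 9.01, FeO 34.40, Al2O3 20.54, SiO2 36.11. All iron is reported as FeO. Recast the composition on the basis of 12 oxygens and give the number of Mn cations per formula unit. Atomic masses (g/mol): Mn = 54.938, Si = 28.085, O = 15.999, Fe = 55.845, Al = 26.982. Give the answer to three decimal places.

9.01 wt% MnO ÷ 70.937 g/mol = 0.12701 mol, giving 0.12701 Mn and 0.12701 O.
34.40 wt% FeO ÷ 71.844 g/mol = 0.47882 mol, giving 0.47882 Fe and 0.47882 O.
20.54 wt% Al2O3 ÷ 101.961 g/mol = 0.20145 mol, giving 0.40290 Al and 0.60435 O.
36.11 wt% SiO2 ÷ 60.083 g/mol = 0.60100 mol, giving 0.60100 Si and 1.20200 O.
Oxygen sums to 2.41218; scaling by 12/2.41218 = 4.97475 puts the formula on 12 O.
Mn: 0.12701 × 4.97475 = 0.632 atoms per formula unit.

0.632 Mn apfu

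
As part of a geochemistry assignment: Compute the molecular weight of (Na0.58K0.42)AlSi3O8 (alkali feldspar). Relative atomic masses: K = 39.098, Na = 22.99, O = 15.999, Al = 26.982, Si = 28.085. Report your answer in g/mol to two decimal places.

268.98 g/mol

The formula mass is the sum 0.58·22.99 + 0.42·39.098 + 1·26.982 + 3·28.085 + 8·15.999.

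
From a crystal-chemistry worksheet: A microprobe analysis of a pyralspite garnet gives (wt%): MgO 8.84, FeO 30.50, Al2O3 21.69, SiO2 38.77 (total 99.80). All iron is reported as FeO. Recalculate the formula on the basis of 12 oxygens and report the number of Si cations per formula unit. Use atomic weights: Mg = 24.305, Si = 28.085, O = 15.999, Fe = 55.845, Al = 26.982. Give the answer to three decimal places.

3.010 Si apfu

MgO (M=40.304): mol = 0.21933; Mg = 0.21933, O = 0.21933.
FeO (M=71.844): mol = 0.42453; Fe = 0.42453, O = 0.42453.
Al2O3 (M=101.961): mol = 0.21273; Al = 0.42546, O = 0.63819.
SiO2 (M=60.083): mol = 0.64527; Si = 0.64527, O = 1.29054.
ΣO = 2.57259; factor = 12/ΣO = 4.66456.
Si apfu = 0.64527 × 4.66456 = 3.010.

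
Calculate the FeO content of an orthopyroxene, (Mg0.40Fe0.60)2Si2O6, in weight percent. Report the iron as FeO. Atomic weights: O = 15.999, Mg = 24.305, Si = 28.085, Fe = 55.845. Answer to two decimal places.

M((Mg0.40Fe0.60)2Si2O6) = 238.622 g/mol; M(FeO) = 71.844 g/mol.
Moles FeO per formula unit = 1.20 Fe ÷ 1 = 1.2000.
FeO fraction = (1.2000 × 71.844) / 238.622 = 86.213/238.622 = 0.3613.

36.13 wt%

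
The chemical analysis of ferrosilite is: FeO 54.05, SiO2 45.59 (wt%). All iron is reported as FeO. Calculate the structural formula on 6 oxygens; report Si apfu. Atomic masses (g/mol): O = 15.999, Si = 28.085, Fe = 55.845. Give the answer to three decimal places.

2.006 Si apfu

FeO: 54.05/71.844 = 0.75232 mol → 0.75232 mol Fe, 0.75232 mol O.
SiO2: 45.59/60.083 = 0.75878 mol → 0.75878 mol Si, 1.51756 mol O.
Total oxygen = 2.26988 mol. Normalization factor = 6/2.26988 = 2.64331.
Si per 6 O = 0.75878 × 2.64331 = 2.006.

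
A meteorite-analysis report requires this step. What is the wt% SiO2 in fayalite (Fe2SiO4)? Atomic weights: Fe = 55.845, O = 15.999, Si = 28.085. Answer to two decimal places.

M(Fe2SiO4) = 203.771 g/mol; M(SiO2) = 60.083 g/mol.
Moles SiO2 per formula unit = 1 Si ÷ 1 = 1.0000.
SiO2 fraction = (1.0000 × 60.083) / 203.771 = 60.083/203.771 = 0.2949.

29.49 wt%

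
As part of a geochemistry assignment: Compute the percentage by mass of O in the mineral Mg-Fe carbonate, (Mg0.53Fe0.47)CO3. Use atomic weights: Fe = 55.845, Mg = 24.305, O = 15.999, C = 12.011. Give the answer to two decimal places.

Formula mass = 0.53×24.305 + 0.47×55.845 + 1×12.011 + 3×15.999 = 99.137 g/mol, of which 47.997 g is O.
So O makes up 47.997/99.137 = 0.4841 of the mass, i.e. 48.41%.

48.41 weight percent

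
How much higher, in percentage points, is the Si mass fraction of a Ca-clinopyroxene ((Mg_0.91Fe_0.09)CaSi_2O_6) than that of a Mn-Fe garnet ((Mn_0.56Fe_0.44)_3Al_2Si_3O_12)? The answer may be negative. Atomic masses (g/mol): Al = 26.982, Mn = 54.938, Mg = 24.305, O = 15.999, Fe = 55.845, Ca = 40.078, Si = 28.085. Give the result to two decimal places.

8.62 percentage points

M((Mg_0.91Fe_0.09)CaSi_2O_6) = 219.386 g/mol, so wt% Si = 56.170/219.386 × 100 = 25.60%.
M((Mn_0.56Fe_0.44)_3Al_2Si_3O_12) = 496.218 g/mol, so wt% Si = 84.255/496.218 × 100 = 16.98%.
25.60 − 16.98 = 8.62 pp.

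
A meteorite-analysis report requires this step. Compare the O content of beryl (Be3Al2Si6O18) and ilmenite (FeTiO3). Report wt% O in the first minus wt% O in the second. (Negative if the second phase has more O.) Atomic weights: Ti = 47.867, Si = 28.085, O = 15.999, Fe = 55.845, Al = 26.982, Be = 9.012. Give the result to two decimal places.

First mineral: 287.982 g O in 537.492 g formula = 53.58 wt% O.
Second mineral: 47.997 g O in 151.709 g formula = 31.64 wt% O.
53.58% − 31.64% gives a difference of 21.94 percentage points.

21.94 percentage points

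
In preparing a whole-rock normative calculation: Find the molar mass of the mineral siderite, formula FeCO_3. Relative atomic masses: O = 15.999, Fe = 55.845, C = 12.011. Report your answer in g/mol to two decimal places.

115.85 g/mol

The formula mass is the sum 1(55.845) + 1(12.011) + 3(15.999).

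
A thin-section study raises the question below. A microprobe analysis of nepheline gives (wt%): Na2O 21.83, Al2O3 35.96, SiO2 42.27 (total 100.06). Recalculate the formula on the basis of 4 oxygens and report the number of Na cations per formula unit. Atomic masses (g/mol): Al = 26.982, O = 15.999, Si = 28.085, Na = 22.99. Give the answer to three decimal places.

1.000 Na apfu

21.83 wt% Na2O ÷ 61.979 g/mol = 0.35222 mol, giving 0.70444 Na and 0.35222 O.
35.96 wt% Al2O3 ÷ 101.961 g/mol = 0.35268 mol, giving 0.70536 Al and 1.05804 O.
42.27 wt% SiO2 ÷ 60.083 g/mol = 0.70353 mol, giving 0.70353 Si and 1.40706 O.
Oxygen sums to 2.81732; scaling by 4/2.81732 = 1.41979 puts the formula on 4 O.
Na: 0.70444 × 1.41979 = 1.000 atoms per formula unit.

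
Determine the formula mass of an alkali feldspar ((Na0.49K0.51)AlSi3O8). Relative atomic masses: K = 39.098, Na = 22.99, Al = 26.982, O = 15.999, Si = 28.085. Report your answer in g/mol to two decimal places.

M = 0.49×22.99 + 0.51×39.098 + 1×26.982 + 3×28.085 + 8×15.999

270.43 g/mol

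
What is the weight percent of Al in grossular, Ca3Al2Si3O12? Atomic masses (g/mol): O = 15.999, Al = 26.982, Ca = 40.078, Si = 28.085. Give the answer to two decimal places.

Formula mass = 3*40.078 + 2*26.982 + 3*28.085 + 12*15.999 = 450.441 g/mol, of which 53.964 g is Al.
So Al makes up 53.964/450.441 = 0.1198 of the mass, i.e. 11.98%.

11.98 mass %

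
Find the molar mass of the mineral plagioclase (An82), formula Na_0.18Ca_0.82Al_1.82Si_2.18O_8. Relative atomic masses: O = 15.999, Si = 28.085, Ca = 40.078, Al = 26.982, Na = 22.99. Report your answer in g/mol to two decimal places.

The formula mass is the sum 0.18×22.99 + 0.82×40.078 + 1.82×26.982 + 2.18×28.085 + 8×15.999.

275.33 g/mol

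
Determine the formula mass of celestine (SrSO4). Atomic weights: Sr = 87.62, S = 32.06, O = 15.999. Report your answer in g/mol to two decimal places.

M = 1·87.62 + 1·32.06 + 4·15.999

183.68 g/mol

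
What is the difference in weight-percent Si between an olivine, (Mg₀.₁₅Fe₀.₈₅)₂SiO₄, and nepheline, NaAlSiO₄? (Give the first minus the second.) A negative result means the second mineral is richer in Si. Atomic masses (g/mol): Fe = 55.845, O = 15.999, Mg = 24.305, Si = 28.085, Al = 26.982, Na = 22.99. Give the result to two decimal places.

-5.32 percentage points

First mineral: 28.085 g Si in 194.309 g formula = 14.45 wt% Si.
Second mineral: 28.085 g Si in 142.053 g formula = 19.77 wt% Si.
14.45% − 19.77% gives a difference of -5.32 percentage points.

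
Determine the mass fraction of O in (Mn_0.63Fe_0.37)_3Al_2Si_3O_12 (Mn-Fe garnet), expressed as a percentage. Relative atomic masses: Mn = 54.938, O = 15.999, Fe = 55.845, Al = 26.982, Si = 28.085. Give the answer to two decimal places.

38.71 weight percent

Formula mass = 1.89·54.938 + 1.11·55.845 + 2·26.982 + 3·28.085 + 12·15.999 = 496.028 g/mol, of which 191.988 g is O.
So O makes up 191.988/496.028 = 0.3871 of the mass, i.e. 38.71%.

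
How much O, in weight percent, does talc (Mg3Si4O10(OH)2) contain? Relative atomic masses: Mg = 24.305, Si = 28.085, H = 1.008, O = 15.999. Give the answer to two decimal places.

M(Mg3Si4O10(OH)2) = 379.259 g/mol.
O contributes 12 × 15.999 = 191.988 g per mole.
191.988/379.259 = 0.5062 → 50.62%.

50.62 weight percent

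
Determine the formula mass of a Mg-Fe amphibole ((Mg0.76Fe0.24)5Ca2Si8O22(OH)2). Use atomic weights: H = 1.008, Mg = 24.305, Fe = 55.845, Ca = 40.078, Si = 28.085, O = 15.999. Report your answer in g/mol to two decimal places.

850.20 g/mol

The formula mass is the sum 3.80(24.305) + 1.20(55.845) + 2(40.078) + 8(28.085) + 24(15.999) + 2(1.008).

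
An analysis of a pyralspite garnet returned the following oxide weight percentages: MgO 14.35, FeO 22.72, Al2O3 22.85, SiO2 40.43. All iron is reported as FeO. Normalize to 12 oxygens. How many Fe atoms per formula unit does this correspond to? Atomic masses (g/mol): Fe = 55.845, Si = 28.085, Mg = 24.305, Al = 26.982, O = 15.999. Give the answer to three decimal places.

MgO: 14.35/40.304 = 0.35604 mol → 0.35604 mol Mg, 0.35604 mol O.
FeO: 22.72/71.844 = 0.31624 mol → 0.31624 mol Fe, 0.31624 mol O.
Al2O3: 22.85/101.961 = 0.22411 mol → 0.44822 mol Al, 0.67233 mol O.
SiO2: 40.43/60.083 = 0.67290 mol → 0.67290 mol Si, 1.34580 mol O.
Total oxygen = 2.69041 mol. Normalization factor = 12/2.69041 = 4.46029.
Fe per 12 O = 0.31624 × 4.46029 = 1.411.

1.411 Fe apfu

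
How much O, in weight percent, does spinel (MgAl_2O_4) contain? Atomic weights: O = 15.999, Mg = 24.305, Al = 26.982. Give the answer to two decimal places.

Molar mass of MgAl_2O_4: 1*24.305 + 2*26.982 + 4*15.999 = 142.265 g/mol.
Mass of O per formula unit: 4 × 15.999 = 63.996 g.
Weight fraction O = 63.996 / 142.265 = 0.4498.

44.98 weight percent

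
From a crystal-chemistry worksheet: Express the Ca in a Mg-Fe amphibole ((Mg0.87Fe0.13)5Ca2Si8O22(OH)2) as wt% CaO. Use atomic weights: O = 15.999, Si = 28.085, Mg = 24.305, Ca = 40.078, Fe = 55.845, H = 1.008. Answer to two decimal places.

Molar mass of (Mg0.87Fe0.13)5Ca2Si8O22(OH)2 = 4.35*24.305 + 0.65*55.845 + 2*40.078 + 8*28.085 + 24*15.999 + 2*1.008 = 832.854 g/mol.
Each formula unit contains 2 Ca, equivalent to 2/1 = 2.0000 mol CaO.
M(CaO) = 1×40.078 + 1×15.999 = 56.077 g/mol.
Mass of CaO per formula unit = 2.0000 × 56.077 = 112.154 g.
CaO wt% = 112.154 / 832.854 × 100 = 13.47%.

13.47 wt%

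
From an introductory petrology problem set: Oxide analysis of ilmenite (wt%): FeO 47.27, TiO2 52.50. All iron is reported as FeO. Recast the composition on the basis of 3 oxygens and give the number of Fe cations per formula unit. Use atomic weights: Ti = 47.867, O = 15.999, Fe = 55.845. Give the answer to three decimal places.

FeO: 47.27/71.844 = 0.65795 mol → 0.65795 mol Fe, 0.65795 mol O.
TiO2: 52.50/79.865 = 0.65736 mol → 0.65736 mol Ti, 1.31472 mol O.
Total oxygen = 1.97267 mol. Normalization factor = 3/1.97267 = 1.52078.
Fe per 3 O = 0.65795 × 1.52078 = 1.001.

1.001 Fe apfu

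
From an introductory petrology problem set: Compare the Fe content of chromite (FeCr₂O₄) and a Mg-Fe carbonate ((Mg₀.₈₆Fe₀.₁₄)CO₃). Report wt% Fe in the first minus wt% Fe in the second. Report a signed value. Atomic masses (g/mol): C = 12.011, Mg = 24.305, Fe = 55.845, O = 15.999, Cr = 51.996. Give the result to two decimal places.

M(FeCr₂O₄) = 223.833 g/mol, so wt% Fe = 55.845/223.833 × 100 = 24.95%.
M((Mg₀.₈₆Fe₀.₁₄)CO₃) = 88.729 g/mol, so wt% Fe = 7.818/88.729 × 100 = 8.81%.
24.95 − 8.81 = 16.14 pp.

16.14 percentage points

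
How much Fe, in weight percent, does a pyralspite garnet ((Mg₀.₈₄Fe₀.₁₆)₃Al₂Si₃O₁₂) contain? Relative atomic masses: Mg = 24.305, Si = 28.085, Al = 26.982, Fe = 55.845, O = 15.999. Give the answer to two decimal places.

M((Mg₀.₈₄Fe₀.₁₆)₃Al₂Si₃O₁₂) = 418.261 g/mol.
Fe contributes 0.48 × 55.845 = 26.806 g per mole.
26.806/418.261 = 0.0641 → 6.41%.

6.41 weight percent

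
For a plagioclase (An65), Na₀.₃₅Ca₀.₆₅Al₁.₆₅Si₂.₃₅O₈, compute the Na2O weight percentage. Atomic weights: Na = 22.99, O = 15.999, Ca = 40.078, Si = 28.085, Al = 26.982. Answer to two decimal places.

Molar mass of Na₀.₃₅Ca₀.₆₅Al₁.₆₅Si₂.₃₅O₈ = 0.35·22.99 + 0.65·40.078 + 1.65·26.982 + 2.35·28.085 + 8·15.999 = 272.609 g/mol.
Each formula unit contains 0.35 Na, equivalent to 0.35/2 = 0.1750 mol Na2O.
M(Na2O) = 2×22.99 + 1×15.999 = 61.979 g/mol.
Mass of Na2O per formula unit = 0.1750 × 61.979 = 10.846 g.
Na2O wt% = 10.846 / 272.609 × 100 = 3.98%.

3.98 wt%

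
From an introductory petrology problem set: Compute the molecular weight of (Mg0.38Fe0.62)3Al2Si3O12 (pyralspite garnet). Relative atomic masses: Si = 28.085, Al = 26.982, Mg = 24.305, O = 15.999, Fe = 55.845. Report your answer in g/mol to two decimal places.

461.79 g/mol

Mg: 1.14 × 24.305 = 27.7077
Fe: 1.86 × 55.845 = 103.8717
Al: 2 × 26.982 = 53.9640
Si: 3 × 28.085 = 84.2550
O: 12 × 15.999 = 191.9880
Summing the contributions gives the formula mass.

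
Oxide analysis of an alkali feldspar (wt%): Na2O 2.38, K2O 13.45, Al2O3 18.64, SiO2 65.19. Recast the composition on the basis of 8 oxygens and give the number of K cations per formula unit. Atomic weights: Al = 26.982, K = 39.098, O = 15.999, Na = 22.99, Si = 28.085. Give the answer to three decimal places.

0.788 K apfu

Na2O: 2.38/61.979 = 0.03840 mol → 0.07680 mol Na, 0.03840 mol O.
K2O: 13.45/94.195 = 0.14279 mol → 0.28558 mol K, 0.14279 mol O.
Al2O3: 18.64/101.961 = 0.18281 mol → 0.36562 mol Al, 0.54843 mol O.
SiO2: 65.19/60.083 = 1.08500 mol → 1.08500 mol Si, 2.17000 mol O.
Total oxygen = 2.89962 mol. Normalization factor = 8/2.89962 = 2.75898.
K per 8 O = 0.28558 × 2.75898 = 0.788.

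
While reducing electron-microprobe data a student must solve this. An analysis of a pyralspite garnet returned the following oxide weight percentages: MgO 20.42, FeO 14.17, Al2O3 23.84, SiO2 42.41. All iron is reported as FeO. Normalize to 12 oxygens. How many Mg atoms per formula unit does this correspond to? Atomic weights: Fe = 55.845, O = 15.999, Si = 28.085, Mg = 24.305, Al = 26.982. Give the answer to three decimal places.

2.158 Mg apfu

MgO (M=40.304): mol = 0.50665; Mg = 0.50665, O = 0.50665.
FeO (M=71.844): mol = 0.19723; Fe = 0.19723, O = 0.19723.
Al2O3 (M=101.961): mol = 0.23381; Al = 0.46762, O = 0.70143.
SiO2 (M=60.083): mol = 0.70586; Si = 0.70586, O = 1.41172.
ΣO = 2.81703; factor = 12/ΣO = 4.25981.
Mg apfu = 0.50665 × 4.25981 = 2.158.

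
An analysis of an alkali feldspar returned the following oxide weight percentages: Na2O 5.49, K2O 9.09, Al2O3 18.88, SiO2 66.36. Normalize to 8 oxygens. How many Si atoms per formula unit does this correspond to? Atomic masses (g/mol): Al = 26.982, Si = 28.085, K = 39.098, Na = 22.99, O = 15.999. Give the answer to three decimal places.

5.49 wt% Na2O ÷ 61.979 g/mol = 0.08858 mol, giving 0.17716 Na and 0.08858 O.
9.09 wt% K2O ÷ 94.195 g/mol = 0.09650 mol, giving 0.19300 K and 0.09650 O.
18.88 wt% Al2O3 ÷ 101.961 g/mol = 0.18517 mol, giving 0.37034 Al and 0.55551 O.
66.36 wt% SiO2 ÷ 60.083 g/mol = 1.10447 mol, giving 1.10447 Si and 2.20894 O.
Oxygen sums to 2.94953; scaling by 8/2.94953 = 2.71230 puts the formula on 8 O.
Si: 1.10447 × 2.71230 = 2.996 atoms per formula unit.

2.996 Si apfu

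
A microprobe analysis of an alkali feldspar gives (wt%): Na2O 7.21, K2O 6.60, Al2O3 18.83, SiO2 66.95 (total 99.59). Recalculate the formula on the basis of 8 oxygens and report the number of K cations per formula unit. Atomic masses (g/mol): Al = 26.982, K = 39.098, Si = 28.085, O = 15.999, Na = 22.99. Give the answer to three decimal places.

0.378 K apfu

Na2O (M=61.979): mol = 0.11633; Na = 0.23266, O = 0.11633.
K2O (M=94.195): mol = 0.07007; K = 0.14014, O = 0.07007.
Al2O3 (M=101.961): mol = 0.18468; Al = 0.36936, O = 0.55404.
SiO2 (M=60.083): mol = 1.11429; Si = 1.11429, O = 2.22858.
ΣO = 2.96902; factor = 8/ΣO = 2.69449.
K apfu = 0.14014 × 2.69449 = 0.378.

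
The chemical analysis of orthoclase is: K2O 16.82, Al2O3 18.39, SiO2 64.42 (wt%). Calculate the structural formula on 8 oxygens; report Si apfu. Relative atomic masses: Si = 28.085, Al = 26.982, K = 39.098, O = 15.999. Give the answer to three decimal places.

K2O: 16.82/94.195 = 0.17857 mol → 0.35714 mol K, 0.17857 mol O.
Al2O3: 18.39/101.961 = 0.18036 mol → 0.36072 mol Al, 0.54108 mol O.
SiO2: 64.42/60.083 = 1.07218 mol → 1.07218 mol Si, 2.14436 mol O.
Total oxygen = 2.86401 mol. Normalization factor = 8/2.86401 = 2.79329.
Si per 8 O = 1.07218 × 2.79329 = 2.995.

2.995 Si apfu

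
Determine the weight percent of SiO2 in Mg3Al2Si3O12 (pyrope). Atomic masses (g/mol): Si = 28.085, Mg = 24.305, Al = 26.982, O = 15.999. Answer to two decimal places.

Molar mass of Mg3Al2Si3O12 = 3×24.305 + 2×26.982 + 3×28.085 + 12×15.999 = 403.122 g/mol.
Each formula unit contains 3 Si, equivalent to 3/1 = 3.0000 mol SiO2.
M(SiO2) = 1×28.085 + 2×15.999 = 60.083 g/mol.
Mass of SiO2 per formula unit = 3.0000 × 60.083 = 180.249 g.
SiO2 wt% = 180.249 / 403.122 × 100 = 44.71%.

44.71 wt%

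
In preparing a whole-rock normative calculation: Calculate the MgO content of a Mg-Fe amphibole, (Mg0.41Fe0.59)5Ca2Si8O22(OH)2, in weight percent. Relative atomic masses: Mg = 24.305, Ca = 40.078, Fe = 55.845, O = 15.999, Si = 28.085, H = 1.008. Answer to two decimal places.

9.13 wt%

Formula mass = 905.396 g/mol.
2.05 Mg → 2.0500 mol MgO per formula unit; M(MgO) = 40.304, so MgO mass = 82.623 g.
82.623/905.396 × 100 = 9.13 wt%.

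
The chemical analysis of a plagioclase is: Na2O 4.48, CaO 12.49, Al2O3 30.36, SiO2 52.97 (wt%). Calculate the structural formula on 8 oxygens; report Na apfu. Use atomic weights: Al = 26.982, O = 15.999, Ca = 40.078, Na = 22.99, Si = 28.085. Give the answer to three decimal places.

Na2O (M=61.979): mol = 0.07228; Na = 0.14456, O = 0.07228.
CaO (M=56.077): mol = 0.22273; Ca = 0.22273, O = 0.22273.
Al2O3 (M=101.961): mol = 0.29776; Al = 0.59552, O = 0.89328.
SiO2 (M=60.083): mol = 0.88161; Si = 0.88161, O = 1.76322.
ΣO = 2.95151; factor = 8/ΣO = 2.71048.
Na apfu = 0.14456 × 2.71048 = 0.392.

0.392 Na apfu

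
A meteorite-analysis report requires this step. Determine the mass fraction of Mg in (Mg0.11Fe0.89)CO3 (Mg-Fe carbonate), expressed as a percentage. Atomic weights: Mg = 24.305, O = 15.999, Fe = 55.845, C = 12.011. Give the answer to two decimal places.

2.38 mass %

M((Mg0.11Fe0.89)CO3) = 112.384 g/mol.
Mg contributes 0.11 × 24.305 = 2.674 g per mole.
2.674/112.384 = 0.0238 → 2.38%.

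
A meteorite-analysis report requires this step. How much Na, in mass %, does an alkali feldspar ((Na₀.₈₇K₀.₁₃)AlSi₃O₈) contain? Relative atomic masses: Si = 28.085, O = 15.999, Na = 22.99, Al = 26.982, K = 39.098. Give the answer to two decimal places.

Molar mass of (Na₀.₈₇K₀.₁₃)AlSi₃O₈: 0.87*22.99 + 0.13*39.098 + 1*26.982 + 3*28.085 + 8*15.999 = 264.313 g/mol.
Mass of Na per formula unit: 0.87 × 22.99 = 20.001 g.
Weight fraction Na = 20.001 / 264.313 = 0.0757.

7.57 mass %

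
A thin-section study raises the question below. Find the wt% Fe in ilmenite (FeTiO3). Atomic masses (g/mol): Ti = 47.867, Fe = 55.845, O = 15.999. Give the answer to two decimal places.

M(FeTiO3) = 151.709 g/mol.
Fe contributes 1 × 55.845 = 55.845 g per mole.
55.845/151.709 = 0.3681 → 36.81%.

36.81 weight percent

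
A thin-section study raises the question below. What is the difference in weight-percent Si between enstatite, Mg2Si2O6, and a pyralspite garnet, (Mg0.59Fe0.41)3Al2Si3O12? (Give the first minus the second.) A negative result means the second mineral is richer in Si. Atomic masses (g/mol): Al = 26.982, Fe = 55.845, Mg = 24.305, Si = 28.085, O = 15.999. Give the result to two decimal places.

8.91 percentage points

Si in Mg2Si2O6: molar mass 200.774 g/mol; 2×28.085 = 56.170 g → 27.98 wt%.
Si in (Mg0.59Fe0.41)3Al2Si3O12: molar mass 441.916 g/mol; 3×28.085 = 84.255 g → 19.07 wt%.
Difference = 27.98 − 19.07 = 8.91 percentage points.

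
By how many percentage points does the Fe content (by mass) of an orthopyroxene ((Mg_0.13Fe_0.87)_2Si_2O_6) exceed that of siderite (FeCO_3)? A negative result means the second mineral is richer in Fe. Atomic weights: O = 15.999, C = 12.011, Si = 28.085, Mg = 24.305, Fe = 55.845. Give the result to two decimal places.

M((Mg_0.13Fe_0.87)_2Si_2O_6) = 255.654 g/mol, so wt% Fe = 97.170/255.654 × 100 = 38.01%.
M(FeCO_3) = 115.853 g/mol, so wt% Fe = 55.845/115.853 × 100 = 48.20%.
38.01 − 48.20 = -10.19 pp.

-10.19 percentage points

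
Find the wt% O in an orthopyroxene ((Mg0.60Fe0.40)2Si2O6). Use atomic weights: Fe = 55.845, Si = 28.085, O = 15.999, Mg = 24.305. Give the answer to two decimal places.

Molar mass of (Mg0.60Fe0.40)2Si2O6: 1.20*24.305 + 0.80*55.845 + 2*28.085 + 6*15.999 = 226.006 g/mol.
Mass of O per formula unit: 6 × 15.999 = 95.994 g.
Weight fraction O = 95.994 / 226.006 = 0.4247.

42.47 mass %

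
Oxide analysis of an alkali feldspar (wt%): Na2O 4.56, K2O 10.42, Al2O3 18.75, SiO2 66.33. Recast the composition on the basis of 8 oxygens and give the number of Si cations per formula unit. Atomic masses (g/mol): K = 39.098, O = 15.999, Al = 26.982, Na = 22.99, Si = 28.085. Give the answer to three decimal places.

Na2O (M=61.979): mol = 0.07357; Na = 0.14714, O = 0.07357.
K2O (M=94.195): mol = 0.11062; K = 0.22124, O = 0.11062.
Al2O3 (M=101.961): mol = 0.18389; Al = 0.36778, O = 0.55167.
SiO2 (M=60.083): mol = 1.10397; Si = 1.10397, O = 2.20794.
ΣO = 2.94380; factor = 8/ΣO = 2.71758.
Si apfu = 1.10397 × 2.71758 = 3.000.

3.000 Si apfu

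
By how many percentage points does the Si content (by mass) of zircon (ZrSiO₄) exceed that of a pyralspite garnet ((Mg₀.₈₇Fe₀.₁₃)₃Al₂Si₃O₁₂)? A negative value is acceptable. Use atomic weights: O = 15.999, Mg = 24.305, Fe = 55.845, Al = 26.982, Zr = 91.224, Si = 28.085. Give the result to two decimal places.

First mineral: 28.085 g Si in 183.305 g formula = 15.32 wt% Si.
Second mineral: 84.255 g Si in 415.423 g formula = 20.28 wt% Si.
15.32% − 20.28% gives a difference of -4.96 percentage points.

-4.96 percentage points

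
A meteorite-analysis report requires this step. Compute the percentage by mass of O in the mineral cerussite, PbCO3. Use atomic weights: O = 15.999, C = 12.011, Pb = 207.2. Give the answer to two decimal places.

Formula mass = 1*207.2 + 1*12.011 + 3*15.999 = 267.208 g/mol, of which 47.997 g is O.
So O makes up 47.997/267.208 = 0.1796 of the mass, i.e. 17.96%.

17.96 weight percent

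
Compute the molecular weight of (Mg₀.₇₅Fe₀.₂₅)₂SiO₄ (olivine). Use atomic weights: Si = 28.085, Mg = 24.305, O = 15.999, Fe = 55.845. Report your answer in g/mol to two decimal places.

Mg: 1.50 × 24.305 = 36.4575
Fe: 0.50 × 55.845 = 27.9225
Si: 1 × 28.085 = 28.0850
O: 4 × 15.999 = 63.9960
Summing the contributions gives the formula mass.

156.46 g/mol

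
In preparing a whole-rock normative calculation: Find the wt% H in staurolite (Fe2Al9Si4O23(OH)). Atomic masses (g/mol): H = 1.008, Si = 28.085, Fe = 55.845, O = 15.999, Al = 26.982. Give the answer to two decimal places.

0.12 weight percent

M(Fe2Al9Si4O23(OH)) = 851.852 g/mol.
H contributes 1 × 1.008 = 1.008 g per mole.
1.008/851.852 = 0.0012 → 0.12%.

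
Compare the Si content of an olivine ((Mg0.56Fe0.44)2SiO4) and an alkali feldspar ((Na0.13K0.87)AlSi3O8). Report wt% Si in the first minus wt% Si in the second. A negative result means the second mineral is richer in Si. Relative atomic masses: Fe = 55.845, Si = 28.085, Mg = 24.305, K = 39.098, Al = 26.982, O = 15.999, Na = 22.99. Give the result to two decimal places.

First mineral: 28.085 g Si in 168.446 g formula = 16.67 wt% Si.
Second mineral: 84.255 g Si in 276.233 g formula = 30.50 wt% Si.
16.67% − 30.50% gives a difference of -13.83 percentage points.

-13.83 percentage points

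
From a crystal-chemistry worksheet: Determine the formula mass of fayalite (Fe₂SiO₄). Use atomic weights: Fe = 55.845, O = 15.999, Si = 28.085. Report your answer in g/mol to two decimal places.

M = 2×55.845 + 1×28.085 + 4×15.999

203.77 g/mol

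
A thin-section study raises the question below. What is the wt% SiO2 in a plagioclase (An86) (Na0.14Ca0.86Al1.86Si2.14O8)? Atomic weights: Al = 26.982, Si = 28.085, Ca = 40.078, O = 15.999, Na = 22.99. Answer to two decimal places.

M(Na0.14Ca0.86Al1.86Si2.14O8) = 275.966 g/mol; M(SiO2) = 60.083 g/mol.
Moles SiO2 per formula unit = 2.14 Si ÷ 1 = 2.1400.
SiO2 fraction = (2.1400 × 60.083) / 275.966 = 128.578/275.966 = 0.4659.

46.59 wt%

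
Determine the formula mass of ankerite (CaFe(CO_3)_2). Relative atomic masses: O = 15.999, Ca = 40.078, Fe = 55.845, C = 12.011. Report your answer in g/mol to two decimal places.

The formula mass is the sum 1*40.078 + 1*55.845 + 2*12.011 + 6*15.999.

215.94 g/mol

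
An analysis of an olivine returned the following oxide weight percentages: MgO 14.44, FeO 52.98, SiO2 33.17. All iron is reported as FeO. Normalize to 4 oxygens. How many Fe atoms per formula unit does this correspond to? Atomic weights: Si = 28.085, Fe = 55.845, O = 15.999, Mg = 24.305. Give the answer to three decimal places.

MgO: 14.44/40.304 = 0.35828 mol → 0.35828 mol Mg, 0.35828 mol O.
FeO: 52.98/71.844 = 0.73743 mol → 0.73743 mol Fe, 0.73743 mol O.
SiO2: 33.17/60.083 = 0.55207 mol → 0.55207 mol Si, 1.10414 mol O.
Total oxygen = 2.19985 mol. Normalization factor = 4/2.19985 = 1.81831.
Fe per 4 O = 0.73743 × 1.81831 = 1.341.

1.341 Fe apfu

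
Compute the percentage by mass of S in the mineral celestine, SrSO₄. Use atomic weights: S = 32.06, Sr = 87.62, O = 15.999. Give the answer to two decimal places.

Molar mass of SrSO₄: 1×87.62 + 1×32.06 + 4×15.999 = 183.676 g/mol.
Mass of S per formula unit: 1 × 32.06 = 32.060 g.
Weight fraction S = 32.060 / 183.676 = 0.1745.

17.45 weight percent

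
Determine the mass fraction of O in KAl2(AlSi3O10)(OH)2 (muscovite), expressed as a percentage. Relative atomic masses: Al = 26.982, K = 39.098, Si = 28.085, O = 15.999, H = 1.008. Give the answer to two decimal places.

Formula mass = 1*39.098 + 3*26.982 + 3*28.085 + 12*15.999 + 2*1.008 = 398.303 g/mol, of which 191.988 g is O.
So O makes up 191.988/398.303 = 0.4820 of the mass, i.e. 48.20%.

48.20 wt%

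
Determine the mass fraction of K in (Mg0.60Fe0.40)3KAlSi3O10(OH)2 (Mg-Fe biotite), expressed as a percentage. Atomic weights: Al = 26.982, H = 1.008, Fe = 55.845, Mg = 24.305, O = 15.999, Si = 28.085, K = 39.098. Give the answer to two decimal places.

8.59 mass %

M((Mg0.60Fe0.40)3KAlSi3O10(OH)2) = 455.102 g/mol.
K contributes 1 × 39.098 = 39.098 g per mole.
39.098/455.102 = 0.0859 → 8.59%.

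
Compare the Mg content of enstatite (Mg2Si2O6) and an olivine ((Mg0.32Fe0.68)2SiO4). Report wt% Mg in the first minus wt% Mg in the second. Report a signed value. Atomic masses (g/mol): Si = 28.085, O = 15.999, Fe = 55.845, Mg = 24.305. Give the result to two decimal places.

15.74 percentage points

First mineral: 48.610 g Mg in 200.774 g formula = 24.21 wt% Mg.
Second mineral: 15.555 g Mg in 183.585 g formula = 8.47 wt% Mg.
24.21% − 8.47% gives a difference of 15.74 percentage points.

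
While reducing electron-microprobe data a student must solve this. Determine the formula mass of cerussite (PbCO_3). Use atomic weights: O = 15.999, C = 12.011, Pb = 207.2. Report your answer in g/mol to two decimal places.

The formula mass is the sum 1×207.2 + 1×12.011 + 3×15.999.

267.21 g/mol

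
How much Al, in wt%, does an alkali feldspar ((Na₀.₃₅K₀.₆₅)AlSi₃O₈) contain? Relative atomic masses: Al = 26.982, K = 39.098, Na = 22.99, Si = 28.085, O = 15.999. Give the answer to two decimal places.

9.89 wt%

Molar mass of (Na₀.₃₅K₀.₆₅)AlSi₃O₈: 0.35*22.99 + 0.65*39.098 + 1*26.982 + 3*28.085 + 8*15.999 = 272.689 g/mol.
Mass of Al per formula unit: 1 × 26.982 = 26.982 g.
Weight fraction Al = 26.982 / 272.689 = 0.0989.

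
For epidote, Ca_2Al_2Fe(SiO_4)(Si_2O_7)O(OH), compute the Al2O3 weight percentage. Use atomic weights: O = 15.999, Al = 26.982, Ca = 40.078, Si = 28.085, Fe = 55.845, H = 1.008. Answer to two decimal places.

21.10 wt%

Formula mass = 483.215 g/mol.
2 Al → 1.0000 mol Al2O3 per formula unit; M(Al2O3) = 101.961, so Al2O3 mass = 101.961 g.
101.961/483.215 × 100 = 21.10 wt%.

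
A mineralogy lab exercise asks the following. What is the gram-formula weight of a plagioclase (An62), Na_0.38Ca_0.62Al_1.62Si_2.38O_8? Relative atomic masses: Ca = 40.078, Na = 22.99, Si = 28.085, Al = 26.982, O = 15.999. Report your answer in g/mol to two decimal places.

272.13 g/mol

Na: 0.38 × 22.99 = 8.7362
Ca: 0.62 × 40.078 = 24.8484
Al: 1.62 × 26.982 = 43.7108
Si: 2.38 × 28.085 = 66.8423
O: 8 × 15.999 = 127.9920
Summing the contributions gives the formula mass.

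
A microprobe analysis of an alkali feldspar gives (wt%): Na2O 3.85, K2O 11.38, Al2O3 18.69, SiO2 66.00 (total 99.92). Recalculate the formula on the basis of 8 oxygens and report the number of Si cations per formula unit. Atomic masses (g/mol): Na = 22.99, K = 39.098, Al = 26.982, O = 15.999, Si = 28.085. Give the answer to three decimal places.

3.85 wt% Na2O ÷ 61.979 g/mol = 0.06212 mol, giving 0.12424 Na and 0.06212 O.
11.38 wt% K2O ÷ 94.195 g/mol = 0.12081 mol, giving 0.24162 K and 0.12081 O.
18.69 wt% Al2O3 ÷ 101.961 g/mol = 0.18331 mol, giving 0.36662 Al and 0.54993 O.
66.00 wt% SiO2 ÷ 60.083 g/mol = 1.09848 mol, giving 1.09848 Si and 2.19696 O.
Oxygen sums to 2.92982; scaling by 8/2.92982 = 2.73054 puts the formula on 8 O.
Si: 1.09848 × 2.73054 = 2.999 atoms per formula unit.

2.999 Si apfu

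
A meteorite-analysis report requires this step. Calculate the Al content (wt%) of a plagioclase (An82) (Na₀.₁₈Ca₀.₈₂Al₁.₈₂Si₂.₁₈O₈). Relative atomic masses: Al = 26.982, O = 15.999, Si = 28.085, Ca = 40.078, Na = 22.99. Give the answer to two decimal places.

M(Na₀.₁₈Ca₀.₈₂Al₁.₈₂Si₂.₁₈O₈) = 275.327 g/mol.
Al contributes 1.82 × 26.982 = 49.107 g per mole.
49.107/275.327 = 0.1784 → 17.84%.

17.84 wt%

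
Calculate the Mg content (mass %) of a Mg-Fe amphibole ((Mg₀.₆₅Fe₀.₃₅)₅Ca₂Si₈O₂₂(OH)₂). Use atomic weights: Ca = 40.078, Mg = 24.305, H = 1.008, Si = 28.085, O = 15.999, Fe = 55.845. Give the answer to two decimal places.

9.11 mass %

Formula mass = 3.25×24.305 + 1.75×55.845 + 2×40.078 + 8×28.085 + 24×15.999 + 2×1.008 = 867.548 g/mol, of which 78.991 g is Mg.
So Mg makes up 78.991/867.548 = 0.0911 of the mass, i.e. 9.11%.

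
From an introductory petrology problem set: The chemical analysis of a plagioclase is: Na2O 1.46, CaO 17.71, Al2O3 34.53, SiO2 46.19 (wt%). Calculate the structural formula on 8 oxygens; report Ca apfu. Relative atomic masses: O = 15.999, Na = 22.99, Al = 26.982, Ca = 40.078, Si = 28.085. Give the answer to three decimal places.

0.873 Ca apfu

1.46 wt% Na2O ÷ 61.979 g/mol = 0.02356 mol, giving 0.04712 Na and 0.02356 O.
17.71 wt% CaO ÷ 56.077 g/mol = 0.31582 mol, giving 0.31582 Ca and 0.31582 O.
34.53 wt% Al2O3 ÷ 101.961 g/mol = 0.33866 mol, giving 0.67732 Al and 1.01598 O.
46.19 wt% SiO2 ÷ 60.083 g/mol = 0.76877 mol, giving 0.76877 Si and 1.53754 O.
Oxygen sums to 2.89290; scaling by 8/2.89290 = 2.76539 puts the formula on 8 O.
Ca: 0.31582 × 2.76539 = 0.873 atoms per formula unit.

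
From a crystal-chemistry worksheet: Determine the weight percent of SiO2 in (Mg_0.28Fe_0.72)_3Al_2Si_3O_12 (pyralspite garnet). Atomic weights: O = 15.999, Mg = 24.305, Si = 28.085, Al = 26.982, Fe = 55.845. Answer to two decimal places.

38.25 wt%

M((Mg_0.28Fe_0.72)_3Al_2Si_3O_12) = 471.248 g/mol; M(SiO2) = 60.083 g/mol.
Moles SiO2 per formula unit = 3 Si ÷ 1 = 3.0000.
SiO2 fraction = (3.0000 × 60.083) / 471.248 = 180.249/471.248 = 0.3825.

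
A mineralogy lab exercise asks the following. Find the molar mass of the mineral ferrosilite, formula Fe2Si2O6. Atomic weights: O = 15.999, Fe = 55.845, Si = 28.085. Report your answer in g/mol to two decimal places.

Fe: 2 × 55.845 = 111.6900
Si: 2 × 28.085 = 56.1700
O: 6 × 15.999 = 95.9940
Summing the contributions gives the formula mass.

263.85 g/mol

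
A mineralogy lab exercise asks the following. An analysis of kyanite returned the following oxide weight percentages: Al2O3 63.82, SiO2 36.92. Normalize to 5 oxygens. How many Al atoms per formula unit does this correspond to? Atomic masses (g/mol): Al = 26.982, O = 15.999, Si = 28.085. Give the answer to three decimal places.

Al2O3 (M=101.961): mol = 0.62593; Al = 1.25186, O = 1.87779.
SiO2 (M=60.083): mol = 0.61448; Si = 0.61448, O = 1.22896.
ΣO = 3.10675; factor = 5/ΣO = 1.60940.
Al apfu = 1.25186 × 1.60940 = 2.015.

2.015 Al apfu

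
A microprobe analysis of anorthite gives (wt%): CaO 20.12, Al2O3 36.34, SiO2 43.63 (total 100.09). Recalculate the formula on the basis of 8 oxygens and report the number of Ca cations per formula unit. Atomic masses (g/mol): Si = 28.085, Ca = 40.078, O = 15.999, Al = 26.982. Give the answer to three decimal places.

0.997 Ca apfu

CaO: 20.12/56.077 = 0.35879 mol → 0.35879 mol Ca, 0.35879 mol O.
Al2O3: 36.34/101.961 = 0.35641 mol → 0.71282 mol Al, 1.06923 mol O.
SiO2: 43.63/60.083 = 0.72616 mol → 0.72616 mol Si, 1.45232 mol O.
Total oxygen = 2.88034 mol. Normalization factor = 8/2.88034 = 2.77745.
Ca per 8 O = 0.35879 × 2.77745 = 0.997.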